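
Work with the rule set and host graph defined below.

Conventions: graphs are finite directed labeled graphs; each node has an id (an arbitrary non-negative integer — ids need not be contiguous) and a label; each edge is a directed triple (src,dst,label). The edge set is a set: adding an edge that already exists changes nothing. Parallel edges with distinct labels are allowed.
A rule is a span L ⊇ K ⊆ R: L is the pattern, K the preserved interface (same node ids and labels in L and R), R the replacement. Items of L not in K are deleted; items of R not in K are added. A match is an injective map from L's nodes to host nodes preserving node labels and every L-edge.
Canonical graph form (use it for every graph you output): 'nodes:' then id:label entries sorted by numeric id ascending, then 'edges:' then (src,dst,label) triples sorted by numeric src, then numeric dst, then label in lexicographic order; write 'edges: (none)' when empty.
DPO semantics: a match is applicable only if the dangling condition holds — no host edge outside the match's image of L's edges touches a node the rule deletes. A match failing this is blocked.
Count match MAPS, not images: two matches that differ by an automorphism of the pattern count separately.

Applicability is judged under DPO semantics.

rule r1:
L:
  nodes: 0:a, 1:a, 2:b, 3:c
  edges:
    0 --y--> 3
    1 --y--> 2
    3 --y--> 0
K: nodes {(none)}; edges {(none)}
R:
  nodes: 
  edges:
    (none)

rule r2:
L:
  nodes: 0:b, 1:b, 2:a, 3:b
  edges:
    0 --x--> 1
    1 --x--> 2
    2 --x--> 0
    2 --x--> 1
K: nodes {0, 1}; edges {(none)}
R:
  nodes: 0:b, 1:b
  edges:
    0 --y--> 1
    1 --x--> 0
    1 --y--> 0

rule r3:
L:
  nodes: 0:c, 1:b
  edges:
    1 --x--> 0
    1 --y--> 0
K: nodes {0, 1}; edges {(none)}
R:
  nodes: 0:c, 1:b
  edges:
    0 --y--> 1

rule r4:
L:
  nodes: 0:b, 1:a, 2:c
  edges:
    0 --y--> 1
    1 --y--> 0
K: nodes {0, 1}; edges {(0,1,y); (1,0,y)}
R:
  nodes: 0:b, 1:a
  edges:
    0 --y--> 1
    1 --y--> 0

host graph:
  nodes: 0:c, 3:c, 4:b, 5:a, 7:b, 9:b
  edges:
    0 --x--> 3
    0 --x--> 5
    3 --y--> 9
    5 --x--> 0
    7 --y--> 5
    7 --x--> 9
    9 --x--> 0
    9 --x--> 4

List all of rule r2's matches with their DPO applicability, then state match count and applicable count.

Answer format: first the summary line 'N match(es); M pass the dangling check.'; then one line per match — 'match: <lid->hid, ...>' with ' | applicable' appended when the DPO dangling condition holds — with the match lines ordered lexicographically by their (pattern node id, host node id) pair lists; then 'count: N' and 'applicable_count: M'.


0 match(es); 0 pass the dangling check.
count: 0
applicable_count: 0


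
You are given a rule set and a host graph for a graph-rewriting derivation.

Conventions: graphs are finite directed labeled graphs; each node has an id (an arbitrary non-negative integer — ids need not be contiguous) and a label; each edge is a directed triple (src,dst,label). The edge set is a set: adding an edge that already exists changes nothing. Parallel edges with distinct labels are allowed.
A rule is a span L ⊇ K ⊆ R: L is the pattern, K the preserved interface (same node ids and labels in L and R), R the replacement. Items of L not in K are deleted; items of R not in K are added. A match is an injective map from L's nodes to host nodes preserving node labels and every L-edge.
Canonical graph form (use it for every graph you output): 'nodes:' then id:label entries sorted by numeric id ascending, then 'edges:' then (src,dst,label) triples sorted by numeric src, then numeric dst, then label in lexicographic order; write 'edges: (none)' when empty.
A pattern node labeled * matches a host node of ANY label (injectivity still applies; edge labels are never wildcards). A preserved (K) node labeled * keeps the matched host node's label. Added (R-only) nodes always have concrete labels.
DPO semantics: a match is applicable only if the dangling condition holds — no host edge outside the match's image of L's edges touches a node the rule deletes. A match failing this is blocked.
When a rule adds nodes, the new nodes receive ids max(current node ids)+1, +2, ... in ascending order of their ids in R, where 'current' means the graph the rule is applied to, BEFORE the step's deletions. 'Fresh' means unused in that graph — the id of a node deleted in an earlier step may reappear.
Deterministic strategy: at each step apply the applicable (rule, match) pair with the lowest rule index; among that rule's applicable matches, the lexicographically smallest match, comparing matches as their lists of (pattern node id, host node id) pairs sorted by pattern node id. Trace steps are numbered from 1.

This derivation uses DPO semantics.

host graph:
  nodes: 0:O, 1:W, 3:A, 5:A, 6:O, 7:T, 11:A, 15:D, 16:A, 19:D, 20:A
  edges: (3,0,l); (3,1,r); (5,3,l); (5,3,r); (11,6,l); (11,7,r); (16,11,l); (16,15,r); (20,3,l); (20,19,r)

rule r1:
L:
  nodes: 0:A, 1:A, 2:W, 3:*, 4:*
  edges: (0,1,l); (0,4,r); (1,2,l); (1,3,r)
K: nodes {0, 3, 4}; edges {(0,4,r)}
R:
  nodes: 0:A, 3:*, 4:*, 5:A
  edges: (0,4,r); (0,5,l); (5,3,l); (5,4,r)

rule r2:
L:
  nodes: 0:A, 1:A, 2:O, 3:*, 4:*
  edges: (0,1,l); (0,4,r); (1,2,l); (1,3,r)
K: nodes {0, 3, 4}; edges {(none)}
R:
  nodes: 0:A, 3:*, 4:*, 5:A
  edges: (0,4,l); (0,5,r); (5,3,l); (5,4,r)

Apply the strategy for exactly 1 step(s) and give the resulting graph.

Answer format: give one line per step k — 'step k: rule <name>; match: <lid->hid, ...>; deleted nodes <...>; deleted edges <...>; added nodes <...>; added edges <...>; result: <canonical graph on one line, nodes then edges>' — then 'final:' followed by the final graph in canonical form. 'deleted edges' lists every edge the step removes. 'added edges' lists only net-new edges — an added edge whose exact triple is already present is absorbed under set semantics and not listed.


step 1: rule r2; match: 0->16, 1->11, 2->6, 3->7, 4->15; deleted nodes 6, 11; deleted edges (11,6,l); (11,7,r); (16,11,l); (16,15,r); added nodes 21; added edges (16,15,l); (16,21,r); (21,7,l); (21,15,r); result: nodes: 0:O, 1:W, 3:A, 5:A, 7:T, 15:D, 16:A, 19:D, 20:A, 21:A edges: (3,0,l); (3,1,r); (5,3,l); (5,3,r); (16,15,l); (16,21,r); (20,3,l); (20,19,r); (21,7,l); (21,15,r)
final:
nodes: 0:O, 1:W, 3:A, 5:A, 7:T, 15:D, 16:A, 19:D, 20:A, 21:A
edges: (3,0,l); (3,1,r); (5,3,l); (5,3,r); (16,15,l); (16,21,r); (20,3,l); (20,19,r); (21,7,l); (21,15,r)


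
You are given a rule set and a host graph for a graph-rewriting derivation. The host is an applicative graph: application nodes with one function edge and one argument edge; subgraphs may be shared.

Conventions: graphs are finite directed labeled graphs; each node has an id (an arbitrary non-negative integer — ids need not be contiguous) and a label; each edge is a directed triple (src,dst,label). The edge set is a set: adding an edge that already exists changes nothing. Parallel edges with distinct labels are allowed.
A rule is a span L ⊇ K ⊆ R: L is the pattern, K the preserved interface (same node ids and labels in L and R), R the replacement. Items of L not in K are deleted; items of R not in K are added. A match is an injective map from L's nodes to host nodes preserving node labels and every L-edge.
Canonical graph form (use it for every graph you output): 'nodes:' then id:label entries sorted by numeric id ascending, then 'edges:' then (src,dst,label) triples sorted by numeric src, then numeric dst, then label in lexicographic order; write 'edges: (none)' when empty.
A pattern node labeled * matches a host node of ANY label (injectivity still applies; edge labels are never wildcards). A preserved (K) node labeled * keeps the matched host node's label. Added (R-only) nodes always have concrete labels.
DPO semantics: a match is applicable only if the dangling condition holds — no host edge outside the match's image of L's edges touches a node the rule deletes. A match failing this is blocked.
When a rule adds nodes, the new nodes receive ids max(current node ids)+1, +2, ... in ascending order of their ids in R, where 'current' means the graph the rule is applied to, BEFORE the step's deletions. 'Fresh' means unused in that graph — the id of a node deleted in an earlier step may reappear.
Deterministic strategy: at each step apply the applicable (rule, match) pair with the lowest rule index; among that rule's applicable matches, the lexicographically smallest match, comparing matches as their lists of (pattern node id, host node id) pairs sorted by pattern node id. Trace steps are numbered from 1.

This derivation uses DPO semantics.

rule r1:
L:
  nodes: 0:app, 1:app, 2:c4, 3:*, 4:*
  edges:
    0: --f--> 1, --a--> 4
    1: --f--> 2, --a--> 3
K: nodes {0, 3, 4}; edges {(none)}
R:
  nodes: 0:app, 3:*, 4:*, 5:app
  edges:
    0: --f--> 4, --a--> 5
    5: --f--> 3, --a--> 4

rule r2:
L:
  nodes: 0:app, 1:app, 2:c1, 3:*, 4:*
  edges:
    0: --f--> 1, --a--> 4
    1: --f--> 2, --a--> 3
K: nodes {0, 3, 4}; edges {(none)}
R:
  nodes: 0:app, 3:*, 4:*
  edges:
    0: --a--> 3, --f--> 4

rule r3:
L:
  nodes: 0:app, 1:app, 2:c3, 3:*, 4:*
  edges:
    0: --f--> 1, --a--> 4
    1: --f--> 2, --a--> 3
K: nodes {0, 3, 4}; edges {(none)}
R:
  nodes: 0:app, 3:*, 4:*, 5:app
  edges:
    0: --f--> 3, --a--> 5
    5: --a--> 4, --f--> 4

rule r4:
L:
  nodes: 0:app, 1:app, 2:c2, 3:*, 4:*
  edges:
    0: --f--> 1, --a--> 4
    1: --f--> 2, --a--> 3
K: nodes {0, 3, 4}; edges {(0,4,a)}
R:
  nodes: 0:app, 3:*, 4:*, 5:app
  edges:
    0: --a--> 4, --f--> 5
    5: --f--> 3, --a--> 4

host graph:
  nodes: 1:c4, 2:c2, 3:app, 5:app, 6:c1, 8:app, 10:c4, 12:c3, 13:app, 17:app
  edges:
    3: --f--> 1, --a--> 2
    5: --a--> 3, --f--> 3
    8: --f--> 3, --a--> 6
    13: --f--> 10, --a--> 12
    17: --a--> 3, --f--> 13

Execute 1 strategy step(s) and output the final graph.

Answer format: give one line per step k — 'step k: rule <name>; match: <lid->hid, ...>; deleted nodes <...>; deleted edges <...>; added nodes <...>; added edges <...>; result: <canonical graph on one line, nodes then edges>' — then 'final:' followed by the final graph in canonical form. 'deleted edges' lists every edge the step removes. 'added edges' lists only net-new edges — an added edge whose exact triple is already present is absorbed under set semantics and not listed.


step 1: rule r1; match: 0->17, 1->13, 2->10, 3->12, 4->3; deleted nodes 10, 13; deleted edges (13,10,f); (13,12,a); (17,3,a); (17,13,f); added nodes 18; added edges (17,3,f); (17,18,a); (18,3,a); (18,12,f); result: nodes: 1:c4, 2:c2, 3:app, 5:app, 6:c1, 8:app, 12:c3, 17:app, 18:app edges: (3,1,f); (3,2,a); (5,3,a); (5,3,f); (8,3,f); (8,6,a); (17,3,f); (17,18,a); (18,3,a); (18,12,f)
final:
nodes: 1:c4, 2:c2, 3:app, 5:app, 6:c1, 8:app, 12:c3, 17:app, 18:app
edges: (3,1,f); (3,2,a); (5,3,a); (5,3,f); (8,3,f); (8,6,a); (17,3,f); (17,18,a); (18,3,a); (18,12,f)


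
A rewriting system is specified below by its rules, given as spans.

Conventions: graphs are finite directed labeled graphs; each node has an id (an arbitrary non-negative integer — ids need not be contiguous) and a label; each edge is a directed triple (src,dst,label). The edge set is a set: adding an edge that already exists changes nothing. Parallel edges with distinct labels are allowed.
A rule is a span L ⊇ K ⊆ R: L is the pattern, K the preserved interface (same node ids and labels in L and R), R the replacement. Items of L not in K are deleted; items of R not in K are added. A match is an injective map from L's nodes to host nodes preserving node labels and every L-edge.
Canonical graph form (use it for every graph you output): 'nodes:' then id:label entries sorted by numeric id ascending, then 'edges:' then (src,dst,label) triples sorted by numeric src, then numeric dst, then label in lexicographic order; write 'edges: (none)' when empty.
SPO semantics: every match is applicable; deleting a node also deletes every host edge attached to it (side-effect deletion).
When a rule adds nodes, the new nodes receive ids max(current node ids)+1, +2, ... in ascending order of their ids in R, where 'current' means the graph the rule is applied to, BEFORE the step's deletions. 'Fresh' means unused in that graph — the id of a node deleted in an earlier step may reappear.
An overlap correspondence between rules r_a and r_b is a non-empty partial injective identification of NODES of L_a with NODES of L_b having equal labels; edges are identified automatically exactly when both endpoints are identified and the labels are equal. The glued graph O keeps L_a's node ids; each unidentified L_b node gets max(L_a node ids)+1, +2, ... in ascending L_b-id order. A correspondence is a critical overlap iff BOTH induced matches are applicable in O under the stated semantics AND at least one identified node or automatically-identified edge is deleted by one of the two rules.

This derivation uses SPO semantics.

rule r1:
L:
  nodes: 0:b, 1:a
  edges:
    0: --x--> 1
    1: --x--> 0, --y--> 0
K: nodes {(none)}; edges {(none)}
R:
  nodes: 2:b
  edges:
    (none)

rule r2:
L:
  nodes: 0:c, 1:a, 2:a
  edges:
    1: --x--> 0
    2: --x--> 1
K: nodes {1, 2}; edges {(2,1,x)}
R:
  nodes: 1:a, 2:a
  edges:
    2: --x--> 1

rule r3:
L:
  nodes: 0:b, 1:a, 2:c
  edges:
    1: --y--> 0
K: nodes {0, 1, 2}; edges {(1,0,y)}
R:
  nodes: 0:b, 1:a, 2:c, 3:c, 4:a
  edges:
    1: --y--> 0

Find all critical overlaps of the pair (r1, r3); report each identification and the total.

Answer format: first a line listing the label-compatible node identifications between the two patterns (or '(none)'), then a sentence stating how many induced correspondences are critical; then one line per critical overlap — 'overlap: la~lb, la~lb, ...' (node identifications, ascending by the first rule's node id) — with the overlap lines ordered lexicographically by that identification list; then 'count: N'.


label-compatible node identifications between L(r1) and L(r3): 0~0, 1~1
3 of the induced correspondences are critical overlaps of r1 and r3.
overlap: 0~0
overlap: 0~0, 1~1
overlap: 1~1
count: 3


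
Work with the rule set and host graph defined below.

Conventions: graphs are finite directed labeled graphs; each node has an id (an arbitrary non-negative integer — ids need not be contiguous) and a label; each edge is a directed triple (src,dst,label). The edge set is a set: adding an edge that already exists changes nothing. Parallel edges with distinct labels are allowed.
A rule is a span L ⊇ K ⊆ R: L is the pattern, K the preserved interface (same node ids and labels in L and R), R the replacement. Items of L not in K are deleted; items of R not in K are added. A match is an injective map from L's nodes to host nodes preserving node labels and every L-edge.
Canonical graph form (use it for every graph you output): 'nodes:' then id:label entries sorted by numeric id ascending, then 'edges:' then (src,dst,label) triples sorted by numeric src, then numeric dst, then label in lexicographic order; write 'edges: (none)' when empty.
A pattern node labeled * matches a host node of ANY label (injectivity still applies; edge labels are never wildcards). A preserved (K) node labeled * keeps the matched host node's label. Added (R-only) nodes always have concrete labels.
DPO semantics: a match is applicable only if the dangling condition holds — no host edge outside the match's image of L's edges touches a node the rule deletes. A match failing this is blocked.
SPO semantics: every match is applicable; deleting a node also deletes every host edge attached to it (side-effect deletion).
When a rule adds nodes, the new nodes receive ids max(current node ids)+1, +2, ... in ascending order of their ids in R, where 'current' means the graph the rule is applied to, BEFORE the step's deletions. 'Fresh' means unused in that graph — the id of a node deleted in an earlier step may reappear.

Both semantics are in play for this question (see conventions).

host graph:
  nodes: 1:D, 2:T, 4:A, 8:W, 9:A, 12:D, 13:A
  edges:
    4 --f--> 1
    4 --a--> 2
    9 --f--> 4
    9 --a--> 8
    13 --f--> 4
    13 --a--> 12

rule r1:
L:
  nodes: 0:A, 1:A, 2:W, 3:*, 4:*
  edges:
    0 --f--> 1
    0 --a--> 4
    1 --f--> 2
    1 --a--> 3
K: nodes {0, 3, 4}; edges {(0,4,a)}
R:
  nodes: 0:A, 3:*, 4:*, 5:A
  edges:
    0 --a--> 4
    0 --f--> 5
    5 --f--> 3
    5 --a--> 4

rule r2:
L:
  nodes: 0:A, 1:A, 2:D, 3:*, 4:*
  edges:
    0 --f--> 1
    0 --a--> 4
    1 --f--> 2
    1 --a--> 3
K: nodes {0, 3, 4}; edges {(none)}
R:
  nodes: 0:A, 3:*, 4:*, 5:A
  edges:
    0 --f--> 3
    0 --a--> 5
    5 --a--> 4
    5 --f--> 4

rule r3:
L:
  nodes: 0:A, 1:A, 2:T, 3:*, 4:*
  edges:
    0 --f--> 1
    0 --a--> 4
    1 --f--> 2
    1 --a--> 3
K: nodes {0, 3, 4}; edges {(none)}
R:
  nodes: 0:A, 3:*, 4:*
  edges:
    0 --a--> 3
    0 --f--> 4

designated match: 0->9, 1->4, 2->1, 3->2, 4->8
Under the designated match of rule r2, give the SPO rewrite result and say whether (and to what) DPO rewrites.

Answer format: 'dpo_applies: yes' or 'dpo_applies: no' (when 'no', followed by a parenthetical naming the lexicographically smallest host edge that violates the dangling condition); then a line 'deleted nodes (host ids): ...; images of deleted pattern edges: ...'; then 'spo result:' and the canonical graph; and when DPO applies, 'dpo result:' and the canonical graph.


dpo_applies: no
(the rule deletes node 4, which keeps host edge (13,4,f) outside the match image — the dangling condition fails, DPO blocks; SPO proceeds and side-deletes such edges)
deleted nodes (host ids): 1, 4; images of deleted pattern edges: (4,1,f); (4,2,a); (9,4,f); (9,8,a)
spo result:
nodes: 2:T, 8:W, 9:A, 12:D, 13:A, 14:A
edges: (9,2,f); (9,14,a); (13,12,a); (14,8,a); (14,8,f)


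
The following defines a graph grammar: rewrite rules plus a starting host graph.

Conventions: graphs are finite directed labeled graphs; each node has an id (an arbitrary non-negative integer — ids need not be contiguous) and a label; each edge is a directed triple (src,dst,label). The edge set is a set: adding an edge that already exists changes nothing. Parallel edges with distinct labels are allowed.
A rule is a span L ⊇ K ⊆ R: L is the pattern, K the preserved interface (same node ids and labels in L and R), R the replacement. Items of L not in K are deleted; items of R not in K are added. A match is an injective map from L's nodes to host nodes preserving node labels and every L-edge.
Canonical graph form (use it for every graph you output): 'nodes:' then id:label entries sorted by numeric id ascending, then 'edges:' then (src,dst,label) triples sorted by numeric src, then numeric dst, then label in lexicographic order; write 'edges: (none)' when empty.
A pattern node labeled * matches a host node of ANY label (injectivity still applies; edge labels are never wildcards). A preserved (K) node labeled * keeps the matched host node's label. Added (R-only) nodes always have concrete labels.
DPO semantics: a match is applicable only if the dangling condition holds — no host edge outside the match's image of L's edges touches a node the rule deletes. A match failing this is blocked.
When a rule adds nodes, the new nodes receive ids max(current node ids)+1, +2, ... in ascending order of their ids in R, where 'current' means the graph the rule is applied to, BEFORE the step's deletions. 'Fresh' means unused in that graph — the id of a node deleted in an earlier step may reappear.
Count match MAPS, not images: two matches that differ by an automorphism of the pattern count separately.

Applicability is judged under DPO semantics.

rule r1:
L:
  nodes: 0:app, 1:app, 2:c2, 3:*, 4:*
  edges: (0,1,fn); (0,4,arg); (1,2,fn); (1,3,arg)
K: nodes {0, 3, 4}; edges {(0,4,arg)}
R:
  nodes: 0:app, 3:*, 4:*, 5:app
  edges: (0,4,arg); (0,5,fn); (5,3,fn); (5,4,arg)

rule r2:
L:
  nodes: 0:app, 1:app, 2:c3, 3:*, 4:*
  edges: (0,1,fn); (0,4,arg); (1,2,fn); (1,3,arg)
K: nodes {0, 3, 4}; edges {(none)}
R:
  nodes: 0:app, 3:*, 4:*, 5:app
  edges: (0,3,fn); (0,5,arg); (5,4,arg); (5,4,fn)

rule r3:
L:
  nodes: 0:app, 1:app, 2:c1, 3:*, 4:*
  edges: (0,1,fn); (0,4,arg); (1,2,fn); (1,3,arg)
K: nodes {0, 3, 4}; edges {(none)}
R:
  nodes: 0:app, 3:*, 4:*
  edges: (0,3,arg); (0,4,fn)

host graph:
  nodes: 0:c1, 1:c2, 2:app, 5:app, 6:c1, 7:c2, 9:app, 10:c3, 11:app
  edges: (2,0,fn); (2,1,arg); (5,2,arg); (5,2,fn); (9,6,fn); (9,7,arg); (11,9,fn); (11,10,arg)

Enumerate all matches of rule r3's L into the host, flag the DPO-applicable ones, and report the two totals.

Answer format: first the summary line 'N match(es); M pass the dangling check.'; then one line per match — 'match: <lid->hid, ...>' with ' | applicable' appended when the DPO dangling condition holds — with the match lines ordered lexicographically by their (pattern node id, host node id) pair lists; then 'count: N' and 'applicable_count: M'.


1 match(es); 1 pass the dangling check.
match: 0->11, 1->9, 2->6, 3->7, 4->10 | applicable
count: 1
applicable_count: 1


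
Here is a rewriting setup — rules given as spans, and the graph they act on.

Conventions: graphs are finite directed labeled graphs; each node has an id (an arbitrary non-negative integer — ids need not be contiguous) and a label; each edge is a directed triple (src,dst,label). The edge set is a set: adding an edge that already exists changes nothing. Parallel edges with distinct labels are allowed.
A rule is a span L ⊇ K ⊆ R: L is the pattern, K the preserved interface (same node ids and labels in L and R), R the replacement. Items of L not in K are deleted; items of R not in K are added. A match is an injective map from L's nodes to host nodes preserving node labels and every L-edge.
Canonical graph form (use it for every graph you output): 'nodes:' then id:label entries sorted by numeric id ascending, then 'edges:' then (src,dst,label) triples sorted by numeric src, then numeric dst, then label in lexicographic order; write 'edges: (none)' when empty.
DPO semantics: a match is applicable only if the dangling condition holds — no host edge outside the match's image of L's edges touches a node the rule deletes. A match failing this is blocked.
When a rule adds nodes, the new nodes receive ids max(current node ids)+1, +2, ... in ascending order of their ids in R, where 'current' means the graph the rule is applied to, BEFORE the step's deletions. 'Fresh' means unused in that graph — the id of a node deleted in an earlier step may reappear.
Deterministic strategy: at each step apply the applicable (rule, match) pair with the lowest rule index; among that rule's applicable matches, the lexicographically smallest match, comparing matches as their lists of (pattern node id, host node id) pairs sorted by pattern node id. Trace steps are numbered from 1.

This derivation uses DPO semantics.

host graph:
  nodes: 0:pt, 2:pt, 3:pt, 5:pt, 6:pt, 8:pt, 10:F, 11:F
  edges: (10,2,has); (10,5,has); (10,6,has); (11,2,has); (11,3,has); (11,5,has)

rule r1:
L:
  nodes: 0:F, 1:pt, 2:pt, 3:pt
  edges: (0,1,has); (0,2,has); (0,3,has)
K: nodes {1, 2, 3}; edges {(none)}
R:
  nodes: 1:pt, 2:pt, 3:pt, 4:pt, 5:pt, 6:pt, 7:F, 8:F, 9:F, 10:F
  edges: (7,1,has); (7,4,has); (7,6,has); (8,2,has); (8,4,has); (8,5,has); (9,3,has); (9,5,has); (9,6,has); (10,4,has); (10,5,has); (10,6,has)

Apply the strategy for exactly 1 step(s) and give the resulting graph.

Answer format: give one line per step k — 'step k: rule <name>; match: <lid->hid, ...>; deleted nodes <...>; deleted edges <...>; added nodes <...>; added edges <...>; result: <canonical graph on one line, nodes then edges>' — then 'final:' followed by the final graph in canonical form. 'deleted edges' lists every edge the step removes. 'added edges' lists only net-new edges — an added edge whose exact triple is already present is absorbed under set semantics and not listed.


step 1: rule r1; match: 0->10, 1->2, 2->5, 3->6; deleted nodes 10; deleted edges (10,2,has); (10,5,has); (10,6,has); added nodes 12, 13, 14, 15, 16, 17, 18; added edges (15,2,has); (15,12,has); (15,14,has); (16,5,has); (16,12,has); (16,13,has); (17,6,has); (17,13,has); (17,14,has); (18,12,has); (18,13,has); (18,14,has); result: nodes: 0:pt, 2:pt, 3:pt, 5:pt, 6:pt, 8:pt, 11:F, 12:pt, 13:pt, 14:pt, 15:F, 16:F, 17:F, 18:F edges: (11,2,has); (11,3,has); (11,5,has); (15,2,has); (15,12,has); (15,14,has); (16,5,has); (16,12,has); (16,13,has); (17,6,has); (17,13,has); (17,14,has); (18,12,has); (18,13,has); (18,14,has)
final:
nodes: 0:pt, 2:pt, 3:pt, 5:pt, 6:pt, 8:pt, 11:F, 12:pt, 13:pt, 14:pt, 15:F, 16:F, 17:F, 18:F
edges: (11,2,has); (11,3,has); (11,5,has); (15,2,has); (15,12,has); (15,14,has); (16,5,has); (16,12,has); (16,13,has); (17,6,has); (17,13,has); (17,14,has); (18,12,has); (18,13,has); (18,14,has)


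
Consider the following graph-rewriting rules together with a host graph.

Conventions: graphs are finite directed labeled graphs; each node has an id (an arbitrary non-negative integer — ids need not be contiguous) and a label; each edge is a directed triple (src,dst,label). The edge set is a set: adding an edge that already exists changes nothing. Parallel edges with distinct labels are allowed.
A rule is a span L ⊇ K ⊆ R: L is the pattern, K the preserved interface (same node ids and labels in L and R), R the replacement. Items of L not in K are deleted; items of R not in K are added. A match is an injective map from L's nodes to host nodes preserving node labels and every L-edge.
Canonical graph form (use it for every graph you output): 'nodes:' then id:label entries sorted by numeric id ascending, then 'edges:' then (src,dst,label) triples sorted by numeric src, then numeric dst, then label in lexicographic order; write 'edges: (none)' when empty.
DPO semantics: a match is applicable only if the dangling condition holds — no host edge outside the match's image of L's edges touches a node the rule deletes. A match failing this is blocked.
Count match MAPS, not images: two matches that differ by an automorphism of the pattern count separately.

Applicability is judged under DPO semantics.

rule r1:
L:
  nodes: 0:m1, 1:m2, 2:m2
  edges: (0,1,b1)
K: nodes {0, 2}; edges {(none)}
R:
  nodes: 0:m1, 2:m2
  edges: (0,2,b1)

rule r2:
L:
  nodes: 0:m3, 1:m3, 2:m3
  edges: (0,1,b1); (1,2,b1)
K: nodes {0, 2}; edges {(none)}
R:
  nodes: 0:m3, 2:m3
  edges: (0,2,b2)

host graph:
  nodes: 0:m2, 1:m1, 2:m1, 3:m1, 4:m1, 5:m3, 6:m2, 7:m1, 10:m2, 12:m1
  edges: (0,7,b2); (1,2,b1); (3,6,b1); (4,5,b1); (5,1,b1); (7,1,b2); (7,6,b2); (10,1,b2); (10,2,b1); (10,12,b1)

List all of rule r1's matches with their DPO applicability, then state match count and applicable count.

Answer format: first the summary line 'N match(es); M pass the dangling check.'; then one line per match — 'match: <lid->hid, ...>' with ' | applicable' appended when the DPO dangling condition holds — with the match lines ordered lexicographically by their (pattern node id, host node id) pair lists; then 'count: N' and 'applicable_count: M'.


2 match(es); 0 pass the dangling check.
match: 0->3, 1->6, 2->0
match: 0->3, 1->6, 2->10
count: 2
applicable_count: 0


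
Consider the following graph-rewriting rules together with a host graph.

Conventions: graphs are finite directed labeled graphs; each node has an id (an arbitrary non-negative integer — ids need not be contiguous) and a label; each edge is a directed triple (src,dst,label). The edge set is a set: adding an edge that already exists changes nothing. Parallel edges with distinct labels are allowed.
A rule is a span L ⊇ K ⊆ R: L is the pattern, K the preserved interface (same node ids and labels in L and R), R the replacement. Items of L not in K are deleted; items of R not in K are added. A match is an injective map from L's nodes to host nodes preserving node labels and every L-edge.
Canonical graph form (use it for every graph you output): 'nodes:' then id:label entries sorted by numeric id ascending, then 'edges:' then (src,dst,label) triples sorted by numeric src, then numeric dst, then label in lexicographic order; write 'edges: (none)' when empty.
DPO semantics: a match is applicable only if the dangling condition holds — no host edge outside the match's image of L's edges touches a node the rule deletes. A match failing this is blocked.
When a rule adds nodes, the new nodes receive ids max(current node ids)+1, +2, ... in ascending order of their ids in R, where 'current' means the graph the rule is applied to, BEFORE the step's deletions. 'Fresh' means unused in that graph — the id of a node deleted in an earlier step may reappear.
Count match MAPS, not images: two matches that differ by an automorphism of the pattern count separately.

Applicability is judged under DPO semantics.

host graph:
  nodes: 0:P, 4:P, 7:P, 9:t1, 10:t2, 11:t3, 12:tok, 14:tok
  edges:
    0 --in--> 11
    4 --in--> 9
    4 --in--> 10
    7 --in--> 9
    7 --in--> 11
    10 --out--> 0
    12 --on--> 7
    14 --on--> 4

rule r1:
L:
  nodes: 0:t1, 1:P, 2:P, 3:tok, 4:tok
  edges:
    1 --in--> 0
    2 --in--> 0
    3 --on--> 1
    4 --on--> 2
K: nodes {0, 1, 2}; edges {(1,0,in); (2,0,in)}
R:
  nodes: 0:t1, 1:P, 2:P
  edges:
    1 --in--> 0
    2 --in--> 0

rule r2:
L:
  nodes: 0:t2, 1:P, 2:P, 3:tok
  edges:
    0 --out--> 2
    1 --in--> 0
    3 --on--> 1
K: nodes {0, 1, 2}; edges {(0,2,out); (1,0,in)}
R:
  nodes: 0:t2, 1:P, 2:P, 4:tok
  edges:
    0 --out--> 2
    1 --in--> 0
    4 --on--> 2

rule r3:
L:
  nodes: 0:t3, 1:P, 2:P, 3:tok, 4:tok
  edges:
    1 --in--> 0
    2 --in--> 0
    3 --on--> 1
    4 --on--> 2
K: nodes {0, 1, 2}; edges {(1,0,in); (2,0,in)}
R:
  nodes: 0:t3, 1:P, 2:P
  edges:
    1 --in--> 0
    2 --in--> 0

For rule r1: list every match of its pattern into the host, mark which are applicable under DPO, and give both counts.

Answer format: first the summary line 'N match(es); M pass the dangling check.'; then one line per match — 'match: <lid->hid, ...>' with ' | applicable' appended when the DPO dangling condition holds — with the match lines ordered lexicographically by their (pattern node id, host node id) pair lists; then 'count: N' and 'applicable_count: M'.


2 match(es); 2 pass the dangling check.
match: 0->9, 1->4, 2->7, 3->14, 4->12 | applicable
match: 0->9, 1->7, 2->4, 3->12, 4->14 | applicable
count: 2
applicable_count: 2


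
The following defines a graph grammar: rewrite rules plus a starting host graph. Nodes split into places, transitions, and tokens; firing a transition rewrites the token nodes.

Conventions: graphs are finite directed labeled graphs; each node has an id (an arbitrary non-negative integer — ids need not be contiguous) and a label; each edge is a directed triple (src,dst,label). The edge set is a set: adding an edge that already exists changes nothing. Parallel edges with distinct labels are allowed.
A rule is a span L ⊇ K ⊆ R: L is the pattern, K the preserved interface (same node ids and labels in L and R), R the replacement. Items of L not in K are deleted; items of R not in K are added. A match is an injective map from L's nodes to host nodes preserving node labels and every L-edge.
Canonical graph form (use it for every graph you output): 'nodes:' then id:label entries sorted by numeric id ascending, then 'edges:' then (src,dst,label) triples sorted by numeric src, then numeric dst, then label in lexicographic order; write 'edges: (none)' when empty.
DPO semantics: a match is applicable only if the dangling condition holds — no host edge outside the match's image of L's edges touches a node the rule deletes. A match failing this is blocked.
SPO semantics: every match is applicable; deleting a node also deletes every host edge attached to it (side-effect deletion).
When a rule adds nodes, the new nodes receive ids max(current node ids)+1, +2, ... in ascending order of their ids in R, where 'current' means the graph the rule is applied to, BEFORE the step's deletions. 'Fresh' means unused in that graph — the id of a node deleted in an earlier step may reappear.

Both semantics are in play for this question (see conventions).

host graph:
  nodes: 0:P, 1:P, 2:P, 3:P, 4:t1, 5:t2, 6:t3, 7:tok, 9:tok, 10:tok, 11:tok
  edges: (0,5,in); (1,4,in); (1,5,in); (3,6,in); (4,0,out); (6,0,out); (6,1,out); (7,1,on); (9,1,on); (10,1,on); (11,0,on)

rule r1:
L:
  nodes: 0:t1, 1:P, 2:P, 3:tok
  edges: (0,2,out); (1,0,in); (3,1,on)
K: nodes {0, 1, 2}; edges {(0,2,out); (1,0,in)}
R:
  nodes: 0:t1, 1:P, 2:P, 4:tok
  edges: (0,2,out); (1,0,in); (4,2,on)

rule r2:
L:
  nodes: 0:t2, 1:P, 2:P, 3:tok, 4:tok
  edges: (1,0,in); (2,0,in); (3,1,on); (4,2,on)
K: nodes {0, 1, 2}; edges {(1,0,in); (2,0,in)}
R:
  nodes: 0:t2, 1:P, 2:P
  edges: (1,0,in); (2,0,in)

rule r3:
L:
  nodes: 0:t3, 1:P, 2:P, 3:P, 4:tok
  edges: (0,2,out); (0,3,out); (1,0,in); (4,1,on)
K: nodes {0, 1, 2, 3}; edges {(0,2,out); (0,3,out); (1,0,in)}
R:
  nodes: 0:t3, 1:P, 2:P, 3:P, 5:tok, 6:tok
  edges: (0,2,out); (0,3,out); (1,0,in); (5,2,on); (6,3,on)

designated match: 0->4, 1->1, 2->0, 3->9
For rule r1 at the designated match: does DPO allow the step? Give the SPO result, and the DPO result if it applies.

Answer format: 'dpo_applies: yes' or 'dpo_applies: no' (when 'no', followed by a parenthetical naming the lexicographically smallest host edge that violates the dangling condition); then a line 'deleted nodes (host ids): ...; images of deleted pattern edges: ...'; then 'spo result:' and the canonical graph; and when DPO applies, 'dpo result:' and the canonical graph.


dpo_applies: yes
deleted nodes (host ids): 9; images of deleted pattern edges: (9,1,on)
spo result:
nodes: 0:P, 1:P, 2:P, 3:P, 4:t1, 5:t2, 6:t3, 7:tok, 10:tok, 11:tok, 12:tok
edges: (0,5,in); (1,4,in); (1,5,in); (3,6,in); (4,0,out); (6,0,out); (6,1,out); (7,1,on); (10,1,on); (11,0,on); (12,0,on)
dpo result:
nodes: 0:P, 1:P, 2:P, 3:P, 4:t1, 5:t2, 6:t3, 7:tok, 10:tok, 11:tok, 12:tok
edges: (0,5,in); (1,4,in); (1,5,in); (3,6,in); (4,0,out); (6,0,out); (6,1,out); (7,1,on); (10,1,on); (11,0,on); (12,0,on)


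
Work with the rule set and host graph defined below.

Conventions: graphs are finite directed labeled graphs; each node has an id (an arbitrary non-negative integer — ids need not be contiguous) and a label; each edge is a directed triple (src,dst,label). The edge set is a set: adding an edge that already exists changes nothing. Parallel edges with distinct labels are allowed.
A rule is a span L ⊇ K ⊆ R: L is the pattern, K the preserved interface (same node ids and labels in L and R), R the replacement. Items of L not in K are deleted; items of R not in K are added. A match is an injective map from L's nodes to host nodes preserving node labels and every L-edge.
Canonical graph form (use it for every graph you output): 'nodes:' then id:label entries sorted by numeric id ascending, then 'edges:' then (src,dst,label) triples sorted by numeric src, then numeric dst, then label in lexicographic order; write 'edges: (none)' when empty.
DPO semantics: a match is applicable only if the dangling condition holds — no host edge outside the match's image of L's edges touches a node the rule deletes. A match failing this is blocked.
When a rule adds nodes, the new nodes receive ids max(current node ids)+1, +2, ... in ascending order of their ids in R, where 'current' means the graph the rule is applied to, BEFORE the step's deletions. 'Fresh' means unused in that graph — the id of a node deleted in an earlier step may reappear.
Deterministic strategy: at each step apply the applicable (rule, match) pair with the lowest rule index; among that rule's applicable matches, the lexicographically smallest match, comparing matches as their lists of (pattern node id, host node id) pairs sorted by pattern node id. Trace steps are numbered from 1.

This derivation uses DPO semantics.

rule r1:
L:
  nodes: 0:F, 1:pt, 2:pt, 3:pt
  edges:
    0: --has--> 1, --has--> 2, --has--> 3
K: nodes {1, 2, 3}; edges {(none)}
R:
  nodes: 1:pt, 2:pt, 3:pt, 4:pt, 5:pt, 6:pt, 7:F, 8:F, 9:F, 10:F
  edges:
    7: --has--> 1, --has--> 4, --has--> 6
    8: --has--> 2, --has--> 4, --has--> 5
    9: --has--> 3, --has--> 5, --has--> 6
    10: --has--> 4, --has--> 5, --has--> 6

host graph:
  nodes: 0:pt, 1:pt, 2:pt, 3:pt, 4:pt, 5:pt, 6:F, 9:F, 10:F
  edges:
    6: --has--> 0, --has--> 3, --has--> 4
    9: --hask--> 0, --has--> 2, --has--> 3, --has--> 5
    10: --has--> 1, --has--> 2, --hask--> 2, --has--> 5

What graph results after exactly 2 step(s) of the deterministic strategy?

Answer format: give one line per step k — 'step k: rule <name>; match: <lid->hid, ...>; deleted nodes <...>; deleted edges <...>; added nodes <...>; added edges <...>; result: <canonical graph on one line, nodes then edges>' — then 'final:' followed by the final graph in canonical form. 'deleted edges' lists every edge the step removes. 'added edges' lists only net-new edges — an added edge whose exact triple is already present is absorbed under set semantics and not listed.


step 1: rule r1; match: 0->6, 1->0, 2->3, 3->4; deleted nodes 6; deleted edges (6,0,has); (6,3,has); (6,4,has); added nodes 11, 12, 13, 14, 15, 16, 17; added edges (14,0,has); (14,11,has); (14,13,has); (15,3,has); (15,11,has); (15,12,has); (16,4,has); (16,12,has); (16,13,has); (17,11,has); (17,12,has); (17,13,has); result: nodes: 0:pt, 1:pt, 2:pt, 3:pt, 4:pt, 5:pt, 9:F, 10:F, 11:pt, 12:pt, 13:pt, 14:F, 15:F, 16:F, 17:F edges: (9,0,hask); (9,2,has); (9,3,has); (9,5,has); (10,1,has); (10,2,has); (10,2,hask); (10,5,has); (14,0,has); (14,11,has); (14,13,has); (15,3,has); (15,11,has); (15,12,has); (16,4,has); (16,12,has); (16,13,has); (17,11,has); (17,12,has); (17,13,has)
step 2: rule r1; match: 0->14, 1->0, 2->11, 3->13; deleted nodes 14; deleted edges (14,0,has); (14,11,has); (14,13,has); added nodes 18, 19, 20, 21, 22, 23, 24; added edges (21,0,has); (21,18,has); (21,20,has); (22,11,has); (22,18,has); (22,19,has); (23,13,has); (23,19,has); (23,20,has); (24,18,has); (24,19,has); (24,20,has); result: nodes: 0:pt, 1:pt, 2:pt, 3:pt, 4:pt, 5:pt, 9:F, 10:F, 11:pt, 12:pt, 13:pt, 15:F, 16:F, 17:F, 18:pt, 19:pt, 20:pt, 21:F, 22:F, 23:F, 24:F edges: (9,0,hask); (9,2,has); (9,3,has); (9,5,has); (10,1,has); (10,2,has); (10,2,hask); (10,5,has); (15,3,has); (15,11,has); (15,12,has); (16,4,has); (16,12,has); (16,13,has); (17,11,has); (17,12,has); (17,13,has); (21,0,has); (21,18,has); (21,20,has); (22,11,has); (22,18,has); (22,19,has); (23,13,has); (23,19,has); (23,20,has); (24,18,has); (24,19,has); (24,20,has)
final:
nodes: 0:pt, 1:pt, 2:pt, 3:pt, 4:pt, 5:pt, 9:F, 10:F, 11:pt, 12:pt, 13:pt, 15:F, 16:F, 17:F, 18:pt, 19:pt, 20:pt, 21:F, 22:F, 23:F, 24:F
edges: (9,0,hask); (9,2,has); (9,3,has); (9,5,has); (10,1,has); (10,2,has); (10,2,hask); (10,5,has); (15,3,has); (15,11,has); (15,12,has); (16,4,has); (16,12,has); (16,13,has); (17,11,has); (17,12,has); (17,13,has); (21,0,has); (21,18,has); (21,20,has); (22,11,has); (22,18,has); (22,19,has); (23,13,has); (23,19,has); (23,20,has); (24,18,has); (24,19,has); (24,20,has)


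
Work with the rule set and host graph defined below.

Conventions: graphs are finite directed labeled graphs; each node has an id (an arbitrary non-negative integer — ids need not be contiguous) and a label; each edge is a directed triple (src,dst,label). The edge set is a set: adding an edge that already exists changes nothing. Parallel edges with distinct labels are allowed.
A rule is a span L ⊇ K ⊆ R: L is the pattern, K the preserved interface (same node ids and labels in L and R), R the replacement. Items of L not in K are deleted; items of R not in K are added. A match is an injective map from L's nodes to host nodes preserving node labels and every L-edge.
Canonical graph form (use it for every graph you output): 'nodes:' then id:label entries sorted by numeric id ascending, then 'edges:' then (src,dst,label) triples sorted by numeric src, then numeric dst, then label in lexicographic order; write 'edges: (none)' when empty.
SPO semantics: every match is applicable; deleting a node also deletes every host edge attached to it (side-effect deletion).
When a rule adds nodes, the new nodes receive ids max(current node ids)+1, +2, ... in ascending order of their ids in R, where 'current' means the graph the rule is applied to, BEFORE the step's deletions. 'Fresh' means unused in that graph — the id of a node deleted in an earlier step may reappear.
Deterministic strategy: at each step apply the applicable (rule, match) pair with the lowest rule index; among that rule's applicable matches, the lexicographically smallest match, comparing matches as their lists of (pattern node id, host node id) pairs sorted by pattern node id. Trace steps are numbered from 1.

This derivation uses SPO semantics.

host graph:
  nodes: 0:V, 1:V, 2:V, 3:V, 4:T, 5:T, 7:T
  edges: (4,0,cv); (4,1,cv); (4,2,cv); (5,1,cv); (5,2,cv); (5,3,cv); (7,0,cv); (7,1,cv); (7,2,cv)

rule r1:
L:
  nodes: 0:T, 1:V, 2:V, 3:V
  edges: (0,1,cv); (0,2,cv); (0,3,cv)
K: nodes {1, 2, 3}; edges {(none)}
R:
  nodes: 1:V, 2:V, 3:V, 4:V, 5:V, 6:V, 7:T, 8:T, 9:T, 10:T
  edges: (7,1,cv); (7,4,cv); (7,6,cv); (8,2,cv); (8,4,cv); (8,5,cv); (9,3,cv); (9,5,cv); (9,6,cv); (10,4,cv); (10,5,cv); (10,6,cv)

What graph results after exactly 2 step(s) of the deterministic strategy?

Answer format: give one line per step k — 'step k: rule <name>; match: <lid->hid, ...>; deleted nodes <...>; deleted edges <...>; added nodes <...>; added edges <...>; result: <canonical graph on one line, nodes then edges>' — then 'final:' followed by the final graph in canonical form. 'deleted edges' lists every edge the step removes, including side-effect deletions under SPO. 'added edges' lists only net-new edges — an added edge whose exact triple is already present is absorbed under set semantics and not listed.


step 1: rule r1; match: 0->4, 1->0, 2->1, 3->2; deleted nodes 4; deleted edges (4,0,cv); (4,1,cv); (4,2,cv); added nodes 8, 9, 10, 11, 12, 13, 14; added edges (11,0,cv); (11,8,cv); (11,10,cv); (12,1,cv); (12,8,cv); (12,9,cv); (13,2,cv); (13,9,cv); (13,10,cv); (14,8,cv); (14,9,cv); (14,10,cv); result: nodes: 0:V, 1:V, 2:V, 3:V, 5:T, 7:T, 8:V, 9:V, 10:V, 11:T, 12:T, 13:T, 14:T edges: (5,1,cv); (5,2,cv); (5,3,cv); (7,0,cv); (7,1,cv); (7,2,cv); (11,0,cv); (11,8,cv); (11,10,cv); (12,1,cv); (12,8,cv); (12,9,cv); (13,2,cv); (13,9,cv); (13,10,cv); (14,8,cv); (14,9,cv); (14,10,cv)
step 2: rule r1; match: 0->5, 1->1, 2->2, 3->3; deleted nodes 5; deleted edges (5,1,cv); (5,2,cv); (5,3,cv); added nodes 15, 16, 17, 18, 19, 20, 21; added edges (18,1,cv); (18,15,cv); (18,17,cv); (19,2,cv); (19,15,cv); (19,16,cv); (20,3,cv); (20,16,cv); (20,17,cv); (21,15,cv); (21,16,cv); (21,17,cv); result: nodes: 0:V, 1:V, 2:V, 3:V, 7:T, 8:V, 9:V, 10:V, 11:T, 12:T, 13:T, 14:T, 15:V, 16:V, 17:V, 18:T, 19:T, 20:T, 21:T edges: (7,0,cv); (7,1,cv); (7,2,cv); (11,0,cv); (11,8,cv); (11,10,cv); (12,1,cv); (12,8,cv); (12,9,cv); (13,2,cv); (13,9,cv); (13,10,cv); (14,8,cv); (14,9,cv); (14,10,cv); (18,1,cv); (18,15,cv); (18,17,cv); (19,2,cv); (19,15,cv); (19,16,cv); (20,3,cv); (20,16,cv); (20,17,cv); (21,15,cv); (21,16,cv); (21,17,cv)
final:
nodes: 0:V, 1:V, 2:V, 3:V, 7:T, 8:V, 9:V, 10:V, 11:T, 12:T, 13:T, 14:T, 15:V, 16:V, 17:V, 18:T, 19:T, 20:T, 21:T
edges: (7,0,cv); (7,1,cv); (7,2,cv); (11,0,cv); (11,8,cv); (11,10,cv); (12,1,cv); (12,8,cv); (12,9,cv); (13,2,cv); (13,9,cv); (13,10,cv); (14,8,cv); (14,9,cv); (14,10,cv); (18,1,cv); (18,15,cv); (18,17,cv); (19,2,cv); (19,15,cv); (19,16,cv); (20,3,cv); (20,16,cv); (20,17,cv); (21,15,cv); (21,16,cv); (21,17,cv)
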